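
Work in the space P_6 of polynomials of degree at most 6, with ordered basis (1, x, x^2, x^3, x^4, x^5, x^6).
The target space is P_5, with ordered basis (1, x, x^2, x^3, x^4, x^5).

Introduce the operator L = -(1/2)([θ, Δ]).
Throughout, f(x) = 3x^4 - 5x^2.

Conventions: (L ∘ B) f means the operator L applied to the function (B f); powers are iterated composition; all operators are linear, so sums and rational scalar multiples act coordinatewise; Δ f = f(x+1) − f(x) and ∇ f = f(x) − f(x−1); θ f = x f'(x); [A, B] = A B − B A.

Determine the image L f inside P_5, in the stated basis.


the image equals g(x) = 6x^3 + 18x^2 + 13x + 1

Δ f = 12x^3 + 18x^2 + 2x - 2
θ Δ f = 36x^3 + 36x^2 + 2x
θ f = 12x^4 - 10x^2
Δ θ f = 48x^3 + 72x^2 + 28x + 2
[θ, Δ] f = -12x^3 - 36x^2 - 26x - 2
(-(1/2)([θ, Δ])) f = 6x^3 + 18x^2 + 13x + 1


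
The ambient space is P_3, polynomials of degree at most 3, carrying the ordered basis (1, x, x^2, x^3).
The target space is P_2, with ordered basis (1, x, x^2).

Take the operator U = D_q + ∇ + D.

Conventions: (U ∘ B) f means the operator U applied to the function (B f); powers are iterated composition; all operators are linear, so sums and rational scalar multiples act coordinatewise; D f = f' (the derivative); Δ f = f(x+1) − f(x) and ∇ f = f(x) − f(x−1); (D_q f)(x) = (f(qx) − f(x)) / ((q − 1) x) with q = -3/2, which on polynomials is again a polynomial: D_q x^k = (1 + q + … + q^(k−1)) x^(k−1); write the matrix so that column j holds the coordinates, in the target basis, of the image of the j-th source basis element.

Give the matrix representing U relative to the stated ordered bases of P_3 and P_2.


the matrix is [[0, 3, -1, 1]; [0, 0, 7/2, -3]; [0, 0, 0, 31/4]] (rows listed top to bottom)

image of 1: 0
image of x: 3
image of x^2: (7/2)x - 1
image of x^3: (31/4)x^2 - 3x + 1
each image's coordinates form column j of the matrix


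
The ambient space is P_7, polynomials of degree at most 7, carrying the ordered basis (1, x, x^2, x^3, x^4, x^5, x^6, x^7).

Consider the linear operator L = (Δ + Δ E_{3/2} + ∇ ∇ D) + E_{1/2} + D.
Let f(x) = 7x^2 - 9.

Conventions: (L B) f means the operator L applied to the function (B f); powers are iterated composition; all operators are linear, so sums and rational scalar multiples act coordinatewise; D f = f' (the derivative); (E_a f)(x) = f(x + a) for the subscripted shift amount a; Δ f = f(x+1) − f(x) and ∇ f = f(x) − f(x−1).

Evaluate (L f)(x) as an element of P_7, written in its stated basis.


the result is g(x) = 7x^2 + 49x + 111/4

Δ f = 14x + 7
E_{3/2} f = 7x^2 + 21x + 27/4
Δ E_{3/2} f = 14x + 28
D f = 14x
∇ D f = 14
∇ ∇ D f = 0
(Δ + Δ E_{3/2} + ∇ ∇ D) f = 28x + 35
E_{1/2} f = 7x^2 + 7x - 29/4
D f = 14x
((Δ + Δ E_{3/2} + ∇ ∇ D) + E_{1/2} + D) f = 7x^2 + 49x + 111/4


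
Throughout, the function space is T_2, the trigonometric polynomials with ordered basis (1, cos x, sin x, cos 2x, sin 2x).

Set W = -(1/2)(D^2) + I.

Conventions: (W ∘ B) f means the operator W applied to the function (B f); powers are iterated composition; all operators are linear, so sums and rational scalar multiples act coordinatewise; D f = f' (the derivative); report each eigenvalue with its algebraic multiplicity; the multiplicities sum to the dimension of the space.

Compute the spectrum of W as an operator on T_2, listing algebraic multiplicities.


λ = 1 (multiplicity 1), λ = 3/2 (multiplicity 2), λ = 3 (multiplicity 2)

image of 1: 1
image of cos x: (3/2)cos x
image of sin x: (3/2)sin x
image of cos 2x: 3cos 2x
image of sin 2x: 3sin 2x
the matrix is diagonal; its diagonal is (1, 3/2, 3/2, 3, 3)
for a triangular matrix the eigenvalues are the diagonal entries, with algebraic multiplicity their repetition count


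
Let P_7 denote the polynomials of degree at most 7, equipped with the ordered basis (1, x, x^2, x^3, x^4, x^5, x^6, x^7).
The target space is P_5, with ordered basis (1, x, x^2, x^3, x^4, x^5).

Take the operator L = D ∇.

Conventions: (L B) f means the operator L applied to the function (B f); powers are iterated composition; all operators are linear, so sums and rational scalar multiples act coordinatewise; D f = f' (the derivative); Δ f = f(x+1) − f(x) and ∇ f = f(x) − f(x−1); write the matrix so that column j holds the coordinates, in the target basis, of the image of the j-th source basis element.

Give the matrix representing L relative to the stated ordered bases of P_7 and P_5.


the matrix is [[0, 0, 2, -3, 4, -5, 6, -7]; [0, 0, 0, 6, -12, 20, -30, 42]; [0, 0, 0, 0, 12, -30, 60, -105]; [0, 0, 0, 0, 0, 20, -60, 140]; [0, 0, 0, 0, 0, 0, 30, -105]; [0, 0, 0, 0, 0, 0, 0, 42]] (rows listed top to bottom)

image of 1: 0
image of x: 0
image of x^2: 2
image of x^3: 6x - 3
image of x^4: 12x^2 - 12x + 4
image of x^5: 20x^3 - 30x^2 + 20x - 5
image of x^6: 30x^4 - 60x^3 + 60x^2 - 30x + 6
image of x^7: 42x^5 - 105x^4 + 140x^3 - 105x^2 + 42x - 7
each image's coordinates form column j of the matrix


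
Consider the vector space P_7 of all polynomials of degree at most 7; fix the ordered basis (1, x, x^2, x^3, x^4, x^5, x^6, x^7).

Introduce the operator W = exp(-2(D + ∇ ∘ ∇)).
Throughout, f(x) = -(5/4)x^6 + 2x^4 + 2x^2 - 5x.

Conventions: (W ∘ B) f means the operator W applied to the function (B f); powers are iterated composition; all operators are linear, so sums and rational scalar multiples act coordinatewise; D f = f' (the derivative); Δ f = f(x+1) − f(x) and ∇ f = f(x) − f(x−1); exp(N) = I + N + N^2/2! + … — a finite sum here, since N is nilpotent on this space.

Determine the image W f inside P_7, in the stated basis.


the result is g(x) = -(5/4)x^6 + 15x^5 + 2x^4 - 716x^3 + 2927x^2 - 899x - 7127

order-1 term: 15x^5 + 75x^4 - 316x^3 + 477x^2 - 362x + 101
order-2 term: -75x^4 - 600x^3 + 948x^2 + 1692x - 3088
order-3 term: 200x^3 + 1800x^2 - 64x - 4092
order-4 term: -300x^2 - 2400x - 1168
order-5 term: 240x + 1200
order-6 term: -80
the series for exp(-2(D + ∇ ∘ ∇)) f terminates at order 6
exp(-2(D + ∇ ∘ ∇)) f = -(5/4)x^6 + 15x^5 + 2x^4 - 716x^3 + 2927x^2 - 899x - 7127


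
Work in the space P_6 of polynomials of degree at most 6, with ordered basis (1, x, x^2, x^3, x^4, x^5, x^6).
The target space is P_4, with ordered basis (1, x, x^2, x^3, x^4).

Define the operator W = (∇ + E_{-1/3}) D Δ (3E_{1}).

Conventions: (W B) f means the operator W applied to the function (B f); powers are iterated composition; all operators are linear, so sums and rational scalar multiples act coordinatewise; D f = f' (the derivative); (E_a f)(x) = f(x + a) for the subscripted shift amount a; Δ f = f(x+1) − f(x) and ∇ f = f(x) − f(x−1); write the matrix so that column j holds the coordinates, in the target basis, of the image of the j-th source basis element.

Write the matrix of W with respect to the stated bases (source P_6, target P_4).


image of 1: 0
image of x: 0
image of x^2: 6
image of x^3: 18x + 39
image of x^4: 36x^2 + 156x + 124
image of x^5: 60x^3 + 390x^2 + 620x + 2905/9
image of x^6: 90x^4 + 780x^3 + 1860x^2 + (5810/3)x + 6922/9
each image's coordinates form column j of the matrix

the matrix is [[0, 0, 6, 39, 124, 2905/9, 6922/9]; [0, 0, 0, 18, 156, 620, 5810/3]; [0, 0, 0, 0, 36, 390, 1860]; [0, 0, 0, 0, 0, 60, 780]; [0, 0, 0, 0, 0, 0, 90]] (rows listed top to bottom)


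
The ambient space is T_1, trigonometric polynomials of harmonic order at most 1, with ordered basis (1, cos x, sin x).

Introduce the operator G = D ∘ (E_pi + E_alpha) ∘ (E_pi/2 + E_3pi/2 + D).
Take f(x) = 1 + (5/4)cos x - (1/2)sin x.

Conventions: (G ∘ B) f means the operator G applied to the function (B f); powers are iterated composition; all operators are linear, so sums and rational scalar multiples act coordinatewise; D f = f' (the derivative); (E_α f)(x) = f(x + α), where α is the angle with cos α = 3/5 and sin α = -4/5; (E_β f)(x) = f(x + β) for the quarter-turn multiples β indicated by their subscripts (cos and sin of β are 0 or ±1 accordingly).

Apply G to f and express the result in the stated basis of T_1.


the image equals g(x) = (1/10)cos x - (6/5)sin x

E_pi/2 f = 1 - (1/2)cos x - (5/4)sin x
E_3pi/2 f = 1 + (1/2)cos x + (5/4)sin x
D f = -(1/2)cos x - (5/4)sin x
(E_pi/2 + E_3pi/2 + D) f = 2 - (1/2)cos x - (5/4)sin x
E_pi (E_pi/2 + E_3pi/2 + D) f = 2 + (1/2)cos x + (5/4)sin x
E_alpha (E_pi/2 + E_3pi/2 + D) f = 2 + (7/10)cos x - (23/20)sin x
(E_pi + E_alpha) (E_pi/2 + E_3pi/2 + D) f = 4 + (6/5)cos x + (1/10)sin x
D (E_pi + E_alpha) (E_pi/2 + E_3pi/2 + D) f = (1/10)cos x - (6/5)sin x


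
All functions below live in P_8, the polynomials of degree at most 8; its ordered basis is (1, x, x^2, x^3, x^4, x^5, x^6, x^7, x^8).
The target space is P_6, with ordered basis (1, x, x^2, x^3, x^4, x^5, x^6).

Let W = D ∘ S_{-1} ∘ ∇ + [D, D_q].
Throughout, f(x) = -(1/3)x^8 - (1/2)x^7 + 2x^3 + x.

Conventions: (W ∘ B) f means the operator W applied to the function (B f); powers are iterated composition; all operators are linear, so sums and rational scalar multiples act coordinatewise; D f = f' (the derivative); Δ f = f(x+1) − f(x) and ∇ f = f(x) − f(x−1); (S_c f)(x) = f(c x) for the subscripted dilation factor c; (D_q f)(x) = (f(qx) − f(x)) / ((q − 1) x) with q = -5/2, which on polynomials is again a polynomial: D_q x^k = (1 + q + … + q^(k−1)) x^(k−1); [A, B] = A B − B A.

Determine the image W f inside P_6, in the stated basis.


the result is g(x) = (576401/384)x^6 - (23429/32)x^5 + (245/6)x^4 + (70/3)x^3 + (7/2)x^2 + (113/3)x + 31/6

∇ f = -(8/3)x^7 + (35/6)x^6 - (49/6)x^5 + (35/6)x^4 - (7/6)x^3 + (29/6)x^2 - (31/6)x + 17/6
S_{-1} ∇ f = (8/3)x^7 + (35/6)x^6 + (49/6)x^5 + (35/6)x^4 + (7/6)x^3 + (29/6)x^2 + (31/6)x + 17/6
D S_{-1} ∇ f = (56/3)x^6 + 35x^5 + (245/6)x^4 + (70/3)x^3 + (7/2)x^2 + (29/3)x + 31/6
D_q f = (18589/128)x^7 - (11179/128)x^6 + (19/2)x^2 + 1
D D_q f = (130123/128)x^6 - (33537/64)x^5 + 19x
D f = -(8/3)x^7 - (7/2)x^6 + 6x^2 + 1
D_q D f = -(11179/24)x^6 + (15561/64)x^5 - 9x
[D, D_q] f = (569233/384)x^6 - (24549/32)x^5 + 28x
(D ∘ S_{-1} ∘ ∇ + [D, D_q]) f = (576401/384)x^6 - (23429/32)x^5 + (245/6)x^4 + (70/3)x^3 + (7/2)x^2 + (113/3)x + 31/6


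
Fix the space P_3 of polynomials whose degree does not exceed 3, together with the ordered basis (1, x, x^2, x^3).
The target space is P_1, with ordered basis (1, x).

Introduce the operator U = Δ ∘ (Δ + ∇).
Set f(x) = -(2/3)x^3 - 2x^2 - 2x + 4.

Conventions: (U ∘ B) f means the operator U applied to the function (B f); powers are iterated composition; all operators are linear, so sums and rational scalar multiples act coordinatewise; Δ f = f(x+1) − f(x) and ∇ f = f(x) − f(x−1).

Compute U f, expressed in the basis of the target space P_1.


Δ f = -2x^2 - 6x - 14/3
∇ f = -2x^2 - 2x - 2/3
(Δ + ∇) f = -4x^2 - 8x - 16/3
Δ (Δ + ∇) f = -8x - 12

the result is g(x) = -8x - 12


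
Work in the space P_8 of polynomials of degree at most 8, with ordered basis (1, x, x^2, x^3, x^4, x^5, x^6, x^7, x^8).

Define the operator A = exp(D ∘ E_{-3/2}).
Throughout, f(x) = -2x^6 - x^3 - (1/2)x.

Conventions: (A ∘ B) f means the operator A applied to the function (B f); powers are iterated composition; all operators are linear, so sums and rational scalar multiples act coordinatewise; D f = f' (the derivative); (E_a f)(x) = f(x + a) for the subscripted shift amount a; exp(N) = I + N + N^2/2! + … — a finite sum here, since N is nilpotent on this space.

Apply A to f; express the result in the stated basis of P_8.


order-1 term: -12x^5 + 90x^4 - 270x^3 + 402x^2 - (1179/4)x + 671/8
order-2 term: -30x^4 + 360x^3 - 1620x^2 + 3237x - 2421
order-3 term: -40x^3 + 540x^2 - 2430x + 3644
order-4 term: -30x^2 + 360x - 1080
order-5 term: -12x + 90
order-6 term: -2
the series for exp(D ∘ E_{-3/2}) f terminates at order 6
exp(D ∘ E_{-3/2}) f = -2x^6 - 12x^5 + 60x^4 + 49x^3 - 708x^2 + (3439/4)x + 2519/8

the image equals g(x) = -2x^6 - 12x^5 + 60x^4 + 49x^3 - 708x^2 + (3439/4)x + 2519/8


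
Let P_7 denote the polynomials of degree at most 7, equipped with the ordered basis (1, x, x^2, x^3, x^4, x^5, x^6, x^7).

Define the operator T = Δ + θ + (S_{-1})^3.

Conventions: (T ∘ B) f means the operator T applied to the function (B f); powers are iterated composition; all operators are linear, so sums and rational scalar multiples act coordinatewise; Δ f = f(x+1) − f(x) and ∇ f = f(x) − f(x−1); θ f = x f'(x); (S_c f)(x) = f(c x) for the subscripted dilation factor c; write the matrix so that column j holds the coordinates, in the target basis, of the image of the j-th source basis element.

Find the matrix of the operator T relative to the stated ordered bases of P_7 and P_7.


image of 1: 1
image of x: 1
image of x^2: 3x^2 + 2x + 1
image of x^3: 2x^3 + 3x^2 + 3x + 1
image of x^4: 5x^4 + 4x^3 + 6x^2 + 4x + 1
image of x^5: 4x^5 + 5x^4 + 10x^3 + 10x^2 + 5x + 1
image of x^6: 7x^6 + 6x^5 + 15x^4 + 20x^3 + 15x^2 + 6x + 1
image of x^7: 6x^7 + 7x^6 + 21x^5 + 35x^4 + 35x^3 + 21x^2 + 7x + 1
each image's coordinates form column j of the matrix

the matrix is [[1, 1, 1, 1, 1, 1, 1, 1]; [0, 0, 2, 3, 4, 5, 6, 7]; [0, 0, 3, 3, 6, 10, 15, 21]; [0, 0, 0, 2, 4, 10, 20, 35]; [0, 0, 0, 0, 5, 5, 15, 35]; [0, 0, 0, 0, 0, 4, 6, 21]; [0, 0, 0, 0, 0, 0, 7, 7]; [0, 0, 0, 0, 0, 0, 0, 6]] (rows listed top to bottom)


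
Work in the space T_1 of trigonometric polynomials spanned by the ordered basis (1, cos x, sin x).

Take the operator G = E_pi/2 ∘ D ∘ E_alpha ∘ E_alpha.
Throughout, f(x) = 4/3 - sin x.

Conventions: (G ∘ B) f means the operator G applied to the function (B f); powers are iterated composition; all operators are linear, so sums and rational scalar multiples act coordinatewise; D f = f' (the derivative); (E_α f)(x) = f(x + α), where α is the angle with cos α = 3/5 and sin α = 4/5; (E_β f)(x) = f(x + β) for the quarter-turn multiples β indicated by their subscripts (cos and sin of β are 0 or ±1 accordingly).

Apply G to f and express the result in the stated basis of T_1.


E_alpha f = 4/3 - (4/5)cos x - (3/5)sin x
E_alpha E_alpha f = 4/3 - (24/25)cos x + (7/25)sin x
D (E_alpha ∘ E_alpha) f = (7/25)cos x + (24/25)sin x
E_pi/2 D (E_alpha ∘ E_alpha) f = (24/25)cos x - (7/25)sin x

the image equals g(x) = (24/25)cos x - (7/25)sin x


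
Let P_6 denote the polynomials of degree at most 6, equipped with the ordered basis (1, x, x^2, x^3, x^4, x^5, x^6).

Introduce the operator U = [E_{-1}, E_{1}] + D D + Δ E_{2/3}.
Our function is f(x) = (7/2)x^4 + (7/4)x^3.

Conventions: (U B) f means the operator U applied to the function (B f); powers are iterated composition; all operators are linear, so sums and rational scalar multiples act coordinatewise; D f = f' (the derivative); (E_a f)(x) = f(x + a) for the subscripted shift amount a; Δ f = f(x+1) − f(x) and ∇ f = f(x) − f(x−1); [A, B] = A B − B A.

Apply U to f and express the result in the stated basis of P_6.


g(x) = 14x^3 + (385/4)x^2 + (1001/12)x + 3661/108

E_{1} f = (7/2)x^4 + (63/4)x^3 + (105/4)x^2 + (77/4)x + 21/4
E_{-1} E_{1} f = (7/2)x^4 + (7/4)x^3
E_{-1} f = (7/2)x^4 - (49/4)x^3 + (63/4)x^2 - (35/4)x + 7/4
E_{1} E_{-1} f = (7/2)x^4 + (7/4)x^3
[E_{-1}, E_{1}] f = 0
D f = 14x^3 + (21/4)x^2
D D f = 42x^2 + (21/2)x
E_{2/3} f = (7/2)x^4 + (133/12)x^3 + (77/6)x^2 + (175/27)x + 98/81
Δ E_{2/3} f = 14x^3 + (217/4)x^2 + (875/12)x + 3661/108
([E_{-1}, E_{1}] + D D + Δ E_{2/3}) f = 14x^3 + (385/4)x^2 + (1001/12)x + 3661/108


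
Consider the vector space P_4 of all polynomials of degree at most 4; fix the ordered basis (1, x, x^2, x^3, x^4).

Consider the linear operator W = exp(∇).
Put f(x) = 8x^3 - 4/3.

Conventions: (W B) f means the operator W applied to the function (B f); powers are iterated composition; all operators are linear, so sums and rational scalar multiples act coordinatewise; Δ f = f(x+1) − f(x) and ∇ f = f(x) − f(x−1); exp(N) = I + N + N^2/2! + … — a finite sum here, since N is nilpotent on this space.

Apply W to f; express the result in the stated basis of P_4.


g(x) = 8x^3 + 24x^2 - 28/3

order-1 term: 24x^2 - 24x + 8
order-2 term: 24x - 24
order-3 term: 8
the series for exp(∇) f terminates at order 3
exp(∇) f = 8x^3 + 24x^2 - 28/3


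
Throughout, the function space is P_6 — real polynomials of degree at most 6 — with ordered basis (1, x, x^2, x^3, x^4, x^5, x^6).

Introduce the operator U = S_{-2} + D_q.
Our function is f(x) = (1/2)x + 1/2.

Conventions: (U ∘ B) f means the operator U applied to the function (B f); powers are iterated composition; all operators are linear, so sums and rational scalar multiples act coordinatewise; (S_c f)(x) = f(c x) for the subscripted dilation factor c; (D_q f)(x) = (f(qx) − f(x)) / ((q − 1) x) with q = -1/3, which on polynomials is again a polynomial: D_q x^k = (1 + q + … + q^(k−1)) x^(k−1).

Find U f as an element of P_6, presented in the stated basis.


the result is g(x) = -x + 1

S_{-2} f = -x + 1/2
D_q f = 1/2
(S_{-2} + D_q) f = -x + 1


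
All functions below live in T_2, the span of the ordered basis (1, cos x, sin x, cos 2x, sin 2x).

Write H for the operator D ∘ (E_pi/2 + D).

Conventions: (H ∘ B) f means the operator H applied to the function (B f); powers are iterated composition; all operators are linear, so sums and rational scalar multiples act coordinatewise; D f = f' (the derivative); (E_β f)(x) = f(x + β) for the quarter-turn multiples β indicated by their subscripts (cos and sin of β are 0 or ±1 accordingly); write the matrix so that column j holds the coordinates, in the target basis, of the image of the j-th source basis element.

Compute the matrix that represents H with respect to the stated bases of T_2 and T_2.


image of 1: 0
image of cos x: -2cos x
image of sin x: -2sin x
image of cos 2x: -4cos 2x + 2sin 2x
image of sin 2x: -2cos 2x - 4sin 2x
each image's coordinates form column j of the matrix

the matrix is [[0, 0, 0, 0, 0]; [0, -2, 0, 0, 0]; [0, 0, -2, 0, 0]; [0, 0, 0, -4, -2]; [0, 0, 0, 2, -4]] (rows listed top to bottom)


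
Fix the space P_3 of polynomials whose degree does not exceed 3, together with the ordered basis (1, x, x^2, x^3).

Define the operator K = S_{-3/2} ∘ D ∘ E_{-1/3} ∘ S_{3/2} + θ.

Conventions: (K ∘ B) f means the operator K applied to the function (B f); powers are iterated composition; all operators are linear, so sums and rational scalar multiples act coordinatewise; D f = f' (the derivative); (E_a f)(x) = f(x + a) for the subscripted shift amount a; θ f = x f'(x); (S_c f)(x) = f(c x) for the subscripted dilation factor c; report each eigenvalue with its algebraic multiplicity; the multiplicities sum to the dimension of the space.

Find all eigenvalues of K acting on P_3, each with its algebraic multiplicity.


image of 1: 0
image of x: x + 3/2
image of x^2: 2x^2 - (27/4)x - 3/2
image of x^3: 3x^3 + (729/32)x^2 + (81/8)x + 9/8
the matrix is upper triangular; its diagonal is (0, 1, 2, 3)
for a triangular matrix the eigenvalues are the diagonal entries, with algebraic multiplicity their repetition count

λ = 0 (multiplicity 1), λ = 1 (multiplicity 1), λ = 2 (multiplicity 1), λ = 3 (multiplicity 1)


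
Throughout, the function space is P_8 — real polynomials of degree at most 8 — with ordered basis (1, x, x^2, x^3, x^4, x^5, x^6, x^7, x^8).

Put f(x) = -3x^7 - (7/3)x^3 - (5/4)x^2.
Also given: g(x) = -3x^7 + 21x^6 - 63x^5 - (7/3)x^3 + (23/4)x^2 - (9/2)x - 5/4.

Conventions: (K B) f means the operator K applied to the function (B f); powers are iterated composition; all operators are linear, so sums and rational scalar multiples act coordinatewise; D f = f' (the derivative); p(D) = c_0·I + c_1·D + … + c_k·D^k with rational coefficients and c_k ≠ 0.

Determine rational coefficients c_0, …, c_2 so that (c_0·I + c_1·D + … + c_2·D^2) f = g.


c_0 = 1, c_1 = -1, c_2 = 1/2

D^0 f = -3x^7 - (7/3)x^3 - (5/4)x^2
D^1 f = -21x^6 - 7x^2 - (5/2)x
D^2 f = -126x^5 - 14x - 5/2
matching coefficients of g against c_0 f + c_1 Df + … from the top degree down determines the c_i
solution: c_0 = 1, c_1 = -1, c_2 = 1/2


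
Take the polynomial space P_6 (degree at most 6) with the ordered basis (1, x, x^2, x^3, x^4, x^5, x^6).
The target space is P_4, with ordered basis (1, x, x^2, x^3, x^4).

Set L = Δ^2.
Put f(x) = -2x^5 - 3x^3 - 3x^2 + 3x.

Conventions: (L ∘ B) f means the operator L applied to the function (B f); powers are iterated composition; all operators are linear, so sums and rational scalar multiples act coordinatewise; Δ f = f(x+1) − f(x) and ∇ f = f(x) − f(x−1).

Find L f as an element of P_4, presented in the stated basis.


Δ f = -10x^4 - 20x^3 - 29x^2 - 25x - 5
Δ Δ f = -40x^3 - 120x^2 - 158x - 84

the result is g(x) = -40x^3 - 120x^2 - 158x - 84


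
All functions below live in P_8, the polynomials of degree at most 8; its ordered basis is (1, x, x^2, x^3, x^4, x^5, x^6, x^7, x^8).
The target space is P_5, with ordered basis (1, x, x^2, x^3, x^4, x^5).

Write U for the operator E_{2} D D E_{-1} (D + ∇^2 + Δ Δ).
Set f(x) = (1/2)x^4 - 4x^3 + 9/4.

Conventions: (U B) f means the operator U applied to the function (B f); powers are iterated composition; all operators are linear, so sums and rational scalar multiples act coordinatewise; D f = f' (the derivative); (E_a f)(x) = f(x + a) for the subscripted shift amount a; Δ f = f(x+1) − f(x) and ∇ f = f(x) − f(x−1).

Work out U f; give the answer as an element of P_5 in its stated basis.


the image equals g(x) = 12x + 12

D f = 2x^3 - 12x^2
∇ f = 2x^3 - 15x^2 + 14x - 9/2
∇ ∇ f = 6x^2 - 36x + 31
Δ f = 2x^3 - 9x^2 - 10x - 7/2
Δ Δ f = 6x^2 - 12x - 17
(D + ∇^2 + Δ Δ) f = 2x^3 - 48x + 14
E_{-1} (D + ∇^2 + Δ Δ) f = 2x^3 - 6x^2 - 42x + 60
D E_{-1} (D + ∇^2 + Δ Δ) f = 6x^2 - 12x - 42
D D E_{-1} (D + ∇^2 + Δ Δ) f = 12x - 12
E_{2} (D D E_{-1}) (D + ∇^2 + Δ Δ) f = 12x + 12


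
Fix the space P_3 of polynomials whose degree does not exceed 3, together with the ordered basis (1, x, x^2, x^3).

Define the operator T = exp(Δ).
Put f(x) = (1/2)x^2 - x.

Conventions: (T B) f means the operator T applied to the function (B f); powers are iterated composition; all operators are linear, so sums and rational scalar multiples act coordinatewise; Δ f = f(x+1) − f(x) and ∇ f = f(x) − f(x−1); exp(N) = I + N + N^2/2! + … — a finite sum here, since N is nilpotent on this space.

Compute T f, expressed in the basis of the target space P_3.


the image equals g(x) = (1/2)x^2

order-1 term: x - 1/2
order-2 term: 1/2
the series for exp(Δ) f terminates at order 2
exp(Δ) f = (1/2)x^2


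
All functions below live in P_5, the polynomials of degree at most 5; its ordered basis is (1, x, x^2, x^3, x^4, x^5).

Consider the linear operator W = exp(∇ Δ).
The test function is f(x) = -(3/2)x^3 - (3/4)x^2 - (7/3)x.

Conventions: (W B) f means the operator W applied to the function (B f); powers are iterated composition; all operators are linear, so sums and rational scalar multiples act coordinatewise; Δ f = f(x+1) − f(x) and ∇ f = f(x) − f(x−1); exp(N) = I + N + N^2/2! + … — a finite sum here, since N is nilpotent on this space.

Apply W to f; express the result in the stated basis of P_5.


order-1 term: -9x - 3/2
the series for exp(∇ Δ) f terminates at order 1
exp(∇ Δ) f = -(3/2)x^3 - (3/4)x^2 - (34/3)x - 3/2

the image equals g(x) = -(3/2)x^3 - (3/4)x^2 - (34/3)x - 3/2


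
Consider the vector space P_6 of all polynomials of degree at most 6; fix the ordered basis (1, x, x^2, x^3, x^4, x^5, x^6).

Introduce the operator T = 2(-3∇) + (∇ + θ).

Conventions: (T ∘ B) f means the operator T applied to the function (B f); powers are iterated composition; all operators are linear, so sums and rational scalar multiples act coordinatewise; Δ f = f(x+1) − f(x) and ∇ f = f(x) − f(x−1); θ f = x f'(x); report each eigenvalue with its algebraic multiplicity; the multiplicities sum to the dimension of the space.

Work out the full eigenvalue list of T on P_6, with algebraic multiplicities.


λ = 0 (multiplicity 1), λ = 1 (multiplicity 1), λ = 2 (multiplicity 1), λ = 3 (multiplicity 1), λ = 4 (multiplicity 1), λ = 5 (multiplicity 1), λ = 6 (multiplicity 1)

image of 1: 0
image of x: x - 5
image of x^2: 2x^2 - 10x + 5
image of x^3: 3x^3 - 15x^2 + 15x - 5
image of x^4: 4x^4 - 20x^3 + 30x^2 - 20x + 5
image of x^5: 5x^5 - 25x^4 + 50x^3 - 50x^2 + 25x - 5
image of x^6: 6x^6 - 30x^5 + 75x^4 - 100x^3 + 75x^2 - 30x + 5
the matrix is upper triangular; its diagonal is (0, 1, 2, 3, 4, 5, 6)
for a triangular matrix the eigenvalues are the diagonal entries, with algebraic multiplicity their repetition count


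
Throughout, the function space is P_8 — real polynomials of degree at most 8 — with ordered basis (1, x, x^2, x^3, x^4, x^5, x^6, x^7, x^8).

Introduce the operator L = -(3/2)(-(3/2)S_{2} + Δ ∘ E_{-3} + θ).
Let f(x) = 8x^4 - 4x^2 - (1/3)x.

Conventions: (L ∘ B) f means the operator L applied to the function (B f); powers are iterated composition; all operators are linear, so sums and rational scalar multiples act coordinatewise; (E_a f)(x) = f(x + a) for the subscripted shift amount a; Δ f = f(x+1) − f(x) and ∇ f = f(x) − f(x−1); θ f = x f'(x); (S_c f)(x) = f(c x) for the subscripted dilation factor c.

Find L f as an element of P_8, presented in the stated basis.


S_{2} f = 128x^4 - 16x^2 - (2/3)x
(-(3/2)S_{2}) f = -192x^4 + 24x^2 + x
E_{-3} f = 8x^4 - 96x^3 + 428x^2 - (2521/3)x + 613
Δ E_{-3} f = 32x^3 - 240x^2 + 600x - 1501/3
θ f = 32x^4 - 8x^2 - (1/3)x
(-(3/2)S_{2} + Δ ∘ E_{-3} + θ) f = -160x^4 + 32x^3 - 224x^2 + (1802/3)x - 1501/3
(-(3/2)(-(3/2)S_{2} + Δ ∘ E_{-3} + θ)) f = 240x^4 - 48x^3 + 336x^2 - 901x + 1501/2

the image equals g(x) = 240x^4 - 48x^3 + 336x^2 - 901x + 1501/2


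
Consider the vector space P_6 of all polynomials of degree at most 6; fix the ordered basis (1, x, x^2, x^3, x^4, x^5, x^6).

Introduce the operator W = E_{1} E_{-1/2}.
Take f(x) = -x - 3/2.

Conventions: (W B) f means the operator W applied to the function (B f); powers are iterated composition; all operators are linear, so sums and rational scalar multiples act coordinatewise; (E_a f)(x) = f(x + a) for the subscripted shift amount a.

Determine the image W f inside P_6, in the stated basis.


the image equals g(x) = -x - 2

E_{-1/2} f = -x - 1
E_{1} E_{-1/2} f = -x - 2


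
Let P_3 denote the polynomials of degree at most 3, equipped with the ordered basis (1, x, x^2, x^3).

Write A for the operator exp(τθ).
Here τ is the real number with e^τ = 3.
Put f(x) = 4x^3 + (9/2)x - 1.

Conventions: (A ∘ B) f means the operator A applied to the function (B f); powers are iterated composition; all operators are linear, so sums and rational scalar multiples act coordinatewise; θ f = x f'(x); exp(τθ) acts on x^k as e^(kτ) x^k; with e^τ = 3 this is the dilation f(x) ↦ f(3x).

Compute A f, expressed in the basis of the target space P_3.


the image equals g(x) = 108x^3 + (27/2)x - 1

exp(τθ) x^k = e^(kτ) x^k; with e^τ = 3 this sends x^k to 3^k x^k
x ↦ 3 x
x^3 ↦ 27 x^3
applying this coordinatewise to f: exp(τθ) f = 108x^3 + (27/2)x - 1


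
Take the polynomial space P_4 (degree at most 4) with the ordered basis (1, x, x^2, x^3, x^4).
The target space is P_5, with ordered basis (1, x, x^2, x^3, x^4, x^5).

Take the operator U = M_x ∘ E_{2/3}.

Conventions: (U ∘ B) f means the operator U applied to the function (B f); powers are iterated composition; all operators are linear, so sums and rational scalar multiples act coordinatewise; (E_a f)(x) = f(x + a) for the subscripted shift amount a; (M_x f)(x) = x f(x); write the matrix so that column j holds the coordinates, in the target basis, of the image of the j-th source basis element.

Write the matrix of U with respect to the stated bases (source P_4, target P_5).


the matrix is [[0, 0, 0, 0, 0]; [1, 2/3, 4/9, 8/27, 16/81]; [0, 1, 4/3, 4/3, 32/27]; [0, 0, 1, 2, 8/3]; [0, 0, 0, 1, 8/3]; [0, 0, 0, 0, 1]] (rows listed top to bottom)

image of 1: x
image of x: x^2 + (2/3)x
image of x^2: x^3 + (4/3)x^2 + (4/9)x
image of x^3: x^4 + 2x^3 + (4/3)x^2 + (8/27)x
image of x^4: x^5 + (8/3)x^4 + (8/3)x^3 + (32/27)x^2 + (16/81)x
each image's coordinates form column j of the matrix


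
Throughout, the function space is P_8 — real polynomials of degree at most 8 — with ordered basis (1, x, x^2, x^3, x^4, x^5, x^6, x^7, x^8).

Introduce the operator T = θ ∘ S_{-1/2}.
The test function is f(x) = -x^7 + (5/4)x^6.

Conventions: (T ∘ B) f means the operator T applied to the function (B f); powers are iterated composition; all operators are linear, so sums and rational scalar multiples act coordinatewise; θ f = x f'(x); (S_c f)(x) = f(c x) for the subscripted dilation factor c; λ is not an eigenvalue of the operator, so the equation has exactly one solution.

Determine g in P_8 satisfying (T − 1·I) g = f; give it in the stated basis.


g(x) = (128/135)x^7 - (40/29)x^6

write g with unknown coordinates in the stated basis and equate coefficients in (T − 1·I) g = f
solving from the highest basis element down gives g = (128/135)x^7 - (40/29)x^6
check: T g = -(7/135)x^7 - (15/116)x^6
so T g − 1·g = -x^7 + (5/4)x^6 = f ✓


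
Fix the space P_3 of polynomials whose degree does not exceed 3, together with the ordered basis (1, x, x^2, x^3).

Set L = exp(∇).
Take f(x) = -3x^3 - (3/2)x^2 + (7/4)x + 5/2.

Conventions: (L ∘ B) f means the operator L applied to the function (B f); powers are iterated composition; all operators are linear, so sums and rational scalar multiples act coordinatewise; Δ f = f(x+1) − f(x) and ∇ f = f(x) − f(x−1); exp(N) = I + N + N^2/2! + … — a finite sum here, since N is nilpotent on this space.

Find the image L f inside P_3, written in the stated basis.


order-1 term: -9x^2 + 6x + 1/4
order-2 term: -9x + 15/2
order-3 term: -3
the series for exp(∇) f terminates at order 3
exp(∇) f = -3x^3 - (21/2)x^2 - (5/4)x + 29/4

the image equals g(x) = -3x^3 - (21/2)x^2 - (5/4)x + 29/4


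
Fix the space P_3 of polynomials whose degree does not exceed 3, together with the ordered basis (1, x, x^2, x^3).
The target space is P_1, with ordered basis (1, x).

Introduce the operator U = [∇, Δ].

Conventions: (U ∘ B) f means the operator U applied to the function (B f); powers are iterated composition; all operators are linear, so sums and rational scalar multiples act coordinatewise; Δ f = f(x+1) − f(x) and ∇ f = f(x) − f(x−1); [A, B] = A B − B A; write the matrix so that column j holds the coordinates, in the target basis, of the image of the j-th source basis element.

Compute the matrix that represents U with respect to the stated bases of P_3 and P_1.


the matrix is [[0, 0, 0, 0]; [0, 0, 0, 0]] (rows listed top to bottom)

image of 1: 0
image of x: 0
image of x^2: 0
image of x^3: 0
each image's coordinates form column j of the matrix


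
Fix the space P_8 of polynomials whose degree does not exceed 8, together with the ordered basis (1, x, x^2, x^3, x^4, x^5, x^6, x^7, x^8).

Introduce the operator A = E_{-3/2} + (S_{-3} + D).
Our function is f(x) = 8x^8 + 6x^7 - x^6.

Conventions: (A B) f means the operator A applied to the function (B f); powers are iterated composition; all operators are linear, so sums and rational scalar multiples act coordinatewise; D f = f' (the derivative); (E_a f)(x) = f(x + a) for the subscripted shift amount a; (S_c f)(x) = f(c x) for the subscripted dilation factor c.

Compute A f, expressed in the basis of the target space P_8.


the image equals g(x) = 52496x^8 - 13148x^7 - 247x^6 - (2451/2)x^5 + (4185/2)x^4 - (18171/8)x^3 + (6075/4)x^2 - (18225/32)x + 729/8

E_{-3/2} f = 8x^8 - 90x^7 + 440x^6 - (2439/2)x^5 + (4185/2)x^4 - (18171/8)x^3 + (6075/4)x^2 - (18225/32)x + 729/8
S_{-3} f = 52488x^8 - 13122x^7 - 729x^6
D f = 64x^7 + 42x^6 - 6x^5
(S_{-3} + D) f = 52488x^8 - 13058x^7 - 687x^6 - 6x^5
(E_{-3/2} + (S_{-3} + D)) f = 52496x^8 - 13148x^7 - 247x^6 - (2451/2)x^5 + (4185/2)x^4 - (18171/8)x^3 + (6075/4)x^2 - (18225/32)x + 729/8


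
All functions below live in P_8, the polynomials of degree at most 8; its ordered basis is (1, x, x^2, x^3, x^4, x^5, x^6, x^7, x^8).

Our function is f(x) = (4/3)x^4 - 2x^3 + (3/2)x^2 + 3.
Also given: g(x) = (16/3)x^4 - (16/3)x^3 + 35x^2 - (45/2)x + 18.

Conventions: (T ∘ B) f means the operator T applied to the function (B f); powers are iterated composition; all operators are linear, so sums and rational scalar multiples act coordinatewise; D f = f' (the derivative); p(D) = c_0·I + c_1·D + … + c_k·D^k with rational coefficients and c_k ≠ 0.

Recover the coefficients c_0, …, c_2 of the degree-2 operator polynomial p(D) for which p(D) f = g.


c_0 = 4, c_1 = 1/2, c_2 = 2

D^0 f = (4/3)x^4 - 2x^3 + (3/2)x^2 + 3
D^1 f = (16/3)x^3 - 6x^2 + 3x
D^2 f = 16x^2 - 12x + 3
matching coefficients of g against c_0 f + c_1 Df + … from the top degree down determines the c_i
solution: c_0 = 4, c_1 = 1/2, c_2 = 2


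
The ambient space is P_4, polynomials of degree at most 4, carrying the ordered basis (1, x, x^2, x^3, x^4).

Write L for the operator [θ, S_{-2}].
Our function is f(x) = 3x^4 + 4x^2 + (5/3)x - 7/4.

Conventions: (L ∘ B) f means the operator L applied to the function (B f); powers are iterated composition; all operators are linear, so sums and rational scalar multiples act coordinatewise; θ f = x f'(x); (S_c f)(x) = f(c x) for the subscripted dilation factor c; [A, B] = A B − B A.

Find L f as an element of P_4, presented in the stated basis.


the result is g(x) = 0

S_{-2} f = 48x^4 + 16x^2 - (10/3)x - 7/4
θ S_{-2} f = 192x^4 + 32x^2 - (10/3)x
θ f = 12x^4 + 8x^2 + (5/3)x
S_{-2} θ f = 192x^4 + 32x^2 - (10/3)x
[θ, S_{-2}] f = 0


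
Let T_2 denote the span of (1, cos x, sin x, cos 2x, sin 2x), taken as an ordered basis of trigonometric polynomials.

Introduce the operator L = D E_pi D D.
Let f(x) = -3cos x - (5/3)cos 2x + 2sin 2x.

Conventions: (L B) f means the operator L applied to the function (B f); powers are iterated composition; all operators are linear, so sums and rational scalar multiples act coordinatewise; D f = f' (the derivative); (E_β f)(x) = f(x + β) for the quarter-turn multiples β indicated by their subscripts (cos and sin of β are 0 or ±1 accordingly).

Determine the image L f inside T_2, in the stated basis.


the result is g(x) = 3sin x - 16cos 2x - (40/3)sin 2x

D f = 3sin x + 4cos 2x + (10/3)sin 2x
D D f = 3cos x + (20/3)cos 2x - 8sin 2x
E_pi D D f = -3cos x + (20/3)cos 2x - 8sin 2x
D (E_pi D D) f = 3sin x - 16cos 2x - (40/3)sin 2x


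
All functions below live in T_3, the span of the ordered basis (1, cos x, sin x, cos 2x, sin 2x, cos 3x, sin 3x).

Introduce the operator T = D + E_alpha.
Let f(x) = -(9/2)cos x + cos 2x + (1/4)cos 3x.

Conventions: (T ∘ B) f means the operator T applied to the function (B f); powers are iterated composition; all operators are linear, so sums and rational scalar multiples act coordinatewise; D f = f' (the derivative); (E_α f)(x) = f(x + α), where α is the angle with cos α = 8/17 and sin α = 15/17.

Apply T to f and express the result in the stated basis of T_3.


the result is g(x) = -(36/17)cos x + (144/17)sin x - (161/289)cos 2x - (818/289)sin 2x - (1222/4913)cos 3x - (3561/4913)sin 3x

D f = (9/2)sin x - 2sin 2x - (3/4)sin 3x
E_alpha f = -(36/17)cos x + (135/34)sin x - (161/289)cos 2x - (240/289)sin 2x - (1222/4913)cos 3x + (495/19652)sin 3x
(D + E_alpha) f = -(36/17)cos x + (144/17)sin x - (161/289)cos 2x - (818/289)sin 2x - (1222/4913)cos 3x - (3561/4913)sin 3x


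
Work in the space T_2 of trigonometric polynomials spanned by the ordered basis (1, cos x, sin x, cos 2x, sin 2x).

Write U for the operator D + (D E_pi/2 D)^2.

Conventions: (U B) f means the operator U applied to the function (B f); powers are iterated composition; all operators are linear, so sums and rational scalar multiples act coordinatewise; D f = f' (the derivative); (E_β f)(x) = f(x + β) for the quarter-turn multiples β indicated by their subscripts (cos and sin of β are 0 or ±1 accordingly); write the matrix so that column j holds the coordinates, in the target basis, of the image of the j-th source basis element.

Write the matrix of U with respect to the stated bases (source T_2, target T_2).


the matrix is [[0, 0, 0, 0, 0]; [0, -1, 1, 0, 0]; [0, -1, -1, 0, 0]; [0, 0, 0, 16, 2]; [0, 0, 0, -2, 16]] (rows listed top to bottom)

image of 1: 0
image of cos x: -cos x - sin x
image of sin x: cos x - sin x
image of cos 2x: 16cos 2x - 2sin 2x
image of sin 2x: 2cos 2x + 16sin 2x
each image's coordinates form column j of the matrix


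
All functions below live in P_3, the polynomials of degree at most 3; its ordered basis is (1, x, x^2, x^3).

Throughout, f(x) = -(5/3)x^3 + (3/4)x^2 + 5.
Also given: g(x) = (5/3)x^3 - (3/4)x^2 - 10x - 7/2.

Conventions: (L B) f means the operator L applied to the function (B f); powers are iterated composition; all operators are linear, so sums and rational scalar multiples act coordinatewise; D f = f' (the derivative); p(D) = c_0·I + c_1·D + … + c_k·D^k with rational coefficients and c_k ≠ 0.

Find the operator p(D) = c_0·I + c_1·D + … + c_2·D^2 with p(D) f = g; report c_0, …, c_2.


D^0 f = -(5/3)x^3 + (3/4)x^2 + 5
D^1 f = -5x^2 + (3/2)x
D^2 f = -10x + 3/2
matching coefficients of g against c_0 f + c_1 Df + … from the top degree down determines the c_i
solution: c_0 = -1, c_1 = 0, c_2 = 1

c_0 = -1, c_1 = 0, c_2 = 1


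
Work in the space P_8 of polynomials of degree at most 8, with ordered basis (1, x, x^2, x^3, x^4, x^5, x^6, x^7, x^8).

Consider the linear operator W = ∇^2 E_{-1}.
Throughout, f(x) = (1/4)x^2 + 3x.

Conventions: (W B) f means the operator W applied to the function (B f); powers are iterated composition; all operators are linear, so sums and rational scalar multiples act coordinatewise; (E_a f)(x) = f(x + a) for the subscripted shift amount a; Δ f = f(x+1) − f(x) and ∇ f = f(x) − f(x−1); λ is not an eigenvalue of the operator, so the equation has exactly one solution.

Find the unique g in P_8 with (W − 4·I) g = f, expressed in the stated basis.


write g with unknown coordinates in the stated basis and equate coefficients in (W − 4·I) g = f
solving from the highest basis element down gives g = -(1/16)x^2 - (3/4)x - 1/32
check: W g = -1/8
so W g − 4·g = (1/4)x^2 + 3x = f ✓

the result is g(x) = -(1/16)x^2 - (3/4)x - 1/32


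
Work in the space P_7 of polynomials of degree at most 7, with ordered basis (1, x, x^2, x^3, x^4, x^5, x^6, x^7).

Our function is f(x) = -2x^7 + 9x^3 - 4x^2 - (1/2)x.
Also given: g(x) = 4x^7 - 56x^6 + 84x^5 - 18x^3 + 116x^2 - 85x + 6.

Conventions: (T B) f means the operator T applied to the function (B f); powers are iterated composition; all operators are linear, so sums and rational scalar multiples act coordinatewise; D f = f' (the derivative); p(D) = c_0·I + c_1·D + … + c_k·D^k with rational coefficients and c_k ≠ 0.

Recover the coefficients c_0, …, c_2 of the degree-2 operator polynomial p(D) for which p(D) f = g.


p(D) = -2·I + 4·D − D^2, i.e. c_0 = -2, c_1 = 4, c_2 = -1

D^0 f = -2x^7 + 9x^3 - 4x^2 - (1/2)x
D^1 f = -14x^6 + 27x^2 - 8x - 1/2
D^2 f = -84x^5 + 54x - 8
matching coefficients of g against c_0 f + c_1 Df + … from the top degree down determines the c_i
solution: c_0 = -2, c_1 = 4, c_2 = -1


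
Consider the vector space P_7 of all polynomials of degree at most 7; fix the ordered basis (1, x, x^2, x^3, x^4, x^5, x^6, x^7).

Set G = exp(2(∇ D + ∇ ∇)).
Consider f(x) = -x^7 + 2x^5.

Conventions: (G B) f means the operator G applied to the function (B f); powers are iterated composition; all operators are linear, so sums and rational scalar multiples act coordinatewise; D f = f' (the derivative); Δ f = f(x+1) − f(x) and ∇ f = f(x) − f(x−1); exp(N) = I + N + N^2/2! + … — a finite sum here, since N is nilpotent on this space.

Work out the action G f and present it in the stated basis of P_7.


order-1 term: -168x^5 + 630x^4 - 1100x^3 + 1110x^2 - 592x + 126
order-2 term: -6720x^3 + 30240x^2 - 51000x + 31560
order-3 term: -53760x + 120960
the series for exp(2(∇ D + ∇ ∇)) f terminates at order 3
exp(2(∇ D + ∇ ∇)) f = -x^7 - 166x^5 + 630x^4 - 7820x^3 + 31350x^2 - 105352x + 152646

the result is g(x) = -x^7 - 166x^5 + 630x^4 - 7820x^3 + 31350x^2 - 105352x + 152646
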